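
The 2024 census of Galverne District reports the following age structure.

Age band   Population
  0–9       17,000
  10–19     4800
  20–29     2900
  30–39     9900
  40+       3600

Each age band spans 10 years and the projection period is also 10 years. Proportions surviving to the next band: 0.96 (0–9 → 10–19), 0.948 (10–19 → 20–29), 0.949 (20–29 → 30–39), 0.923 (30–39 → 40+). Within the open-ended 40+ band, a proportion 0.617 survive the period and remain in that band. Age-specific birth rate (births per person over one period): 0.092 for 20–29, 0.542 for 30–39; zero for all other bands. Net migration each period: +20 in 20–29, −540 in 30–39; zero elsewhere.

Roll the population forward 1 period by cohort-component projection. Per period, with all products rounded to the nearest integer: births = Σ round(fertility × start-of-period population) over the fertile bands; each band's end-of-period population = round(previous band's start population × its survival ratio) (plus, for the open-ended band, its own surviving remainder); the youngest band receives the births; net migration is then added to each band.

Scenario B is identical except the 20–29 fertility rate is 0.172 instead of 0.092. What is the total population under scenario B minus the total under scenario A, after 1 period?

[period 1]
Births: 2900 × 0.092 = 267  |  9900 × 0.542 = 5366 → 5633
10–19: 17000 × 0.96 = 16320
20–29: 4800 × 0.948 = 4550
30–39: 2900 × 0.949 = 2752
40+: 9900 × 0.923 + 3600 × 0.617 = 9138 + 2221 = 11359
Net migration: 20–29 + 20 → 4570; 30–39 − 540 → 2212
Giving 5633 / 16320 / 4570 / 2212 / 11359.
Scenario A total after 1 period: 40094
Scenario B projection —
[period 1]
Births: 2900 × 0.172 = 499  |  9900 × 0.542 = 5366 → 5865
10–19: 17000 × 0.96 = 16320
20–29: 4800 × 0.948 = 4550
30–39: 2900 × 0.949 = 2752
40+: 9900 × 0.923 + 3600 × 0.617 = 9138 + 2221 = 11359
Net migration: 20–29 + 20 → 4570; 30–39 − 540 → 2212
Giving 5865 / 16320 / 4570 / 2212 / 11359.
Scenario B total after 1 period: 40326
Difference B − A = 40326 − 40094 = 232

232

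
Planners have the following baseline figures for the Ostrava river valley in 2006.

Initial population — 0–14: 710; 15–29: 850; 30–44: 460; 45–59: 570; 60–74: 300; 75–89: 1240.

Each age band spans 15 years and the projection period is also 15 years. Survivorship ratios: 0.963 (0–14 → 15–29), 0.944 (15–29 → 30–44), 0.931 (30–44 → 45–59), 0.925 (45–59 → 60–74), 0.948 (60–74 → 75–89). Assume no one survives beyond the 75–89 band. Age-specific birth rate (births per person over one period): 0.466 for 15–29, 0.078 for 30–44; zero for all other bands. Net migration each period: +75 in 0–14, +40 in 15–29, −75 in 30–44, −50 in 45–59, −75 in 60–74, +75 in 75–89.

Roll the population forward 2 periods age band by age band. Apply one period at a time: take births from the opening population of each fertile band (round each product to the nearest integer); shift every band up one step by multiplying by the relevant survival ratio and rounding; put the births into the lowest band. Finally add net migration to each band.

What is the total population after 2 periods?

(Groups numbered youngest = 1 to oldest = 6.)
Period 1.
Births: 850 * 0.466 = 396 ; 460 * 0.078 = 36 ⇒ total 432
Group 2: 710 * 0.963 = 684
Group 3: 850 * 0.944 = 802
Group 4: 460 * 0.931 = 428
Group 5: 570 * 0.925 = 527
Group 6: 300 * 0.948 = 284
Net migration: Group 1 + 75 → 507; Group 2 + 40 → 724; Group 3 − 75 → 727; Group 4 − 50 → 378; Group 5 − 75 → 452; Group 6 + 75 → 359
Giving 507 / 724 / 727 / 378 / 452 / 359.
Period 2.
Births: 724 * 0.466 = 337 ; 727 * 0.078 = 57 ⇒ total 394
Group 2: 507 * 0.963 = 488
Group 3: 724 * 0.944 = 683
Group 4: 727 * 0.931 = 677
Group 5: 378 * 0.925 = 350
Group 6: 452 * 0.948 = 428
Net migration: Group 1 + 75 → 469; Group 2 + 40 → 528; Group 3 − 75 → 608; Group 4 − 50 → 627; Group 5 − 75 → 275; Group 6 + 75 → 503
Giving 469 / 528 / 608 / 627 / 275 / 503.
Total after period 2: 469 + 528 + 608 + 627 + 275 + 503 = 3010

3010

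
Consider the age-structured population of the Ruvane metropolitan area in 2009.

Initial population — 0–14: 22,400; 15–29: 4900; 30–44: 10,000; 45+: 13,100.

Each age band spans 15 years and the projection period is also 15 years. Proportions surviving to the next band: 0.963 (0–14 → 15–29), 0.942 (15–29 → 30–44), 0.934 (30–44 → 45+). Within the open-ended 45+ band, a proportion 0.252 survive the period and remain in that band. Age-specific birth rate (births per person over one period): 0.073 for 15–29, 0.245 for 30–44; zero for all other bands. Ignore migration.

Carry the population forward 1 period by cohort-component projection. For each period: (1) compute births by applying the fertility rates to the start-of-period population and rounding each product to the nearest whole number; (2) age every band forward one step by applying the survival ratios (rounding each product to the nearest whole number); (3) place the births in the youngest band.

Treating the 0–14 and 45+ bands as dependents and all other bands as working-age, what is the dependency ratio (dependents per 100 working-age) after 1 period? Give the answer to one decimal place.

59.0

Let group 1 be 0–14 through group 4 = 45+.
Period 1.
Births: 4900 * 0.073 = 358  |  10000 * 0.245 = 2450 → 2808
Group 2: 22400 * 0.963 = 21571
Group 3: 4900 * 0.942 = 4616
Group 4: 10000 * 0.934 + 13100 * 0.252 = 9340 + 3301 = 12641
Population now: 0–14=2808, 15–29=21571, 30–44=4616, 45+=12641
Dependents (band 0–14 + band 45+) = 2808 + 12641 = 15449; working-age = 26187; ratio = 15449/26187 × 100 = 59.0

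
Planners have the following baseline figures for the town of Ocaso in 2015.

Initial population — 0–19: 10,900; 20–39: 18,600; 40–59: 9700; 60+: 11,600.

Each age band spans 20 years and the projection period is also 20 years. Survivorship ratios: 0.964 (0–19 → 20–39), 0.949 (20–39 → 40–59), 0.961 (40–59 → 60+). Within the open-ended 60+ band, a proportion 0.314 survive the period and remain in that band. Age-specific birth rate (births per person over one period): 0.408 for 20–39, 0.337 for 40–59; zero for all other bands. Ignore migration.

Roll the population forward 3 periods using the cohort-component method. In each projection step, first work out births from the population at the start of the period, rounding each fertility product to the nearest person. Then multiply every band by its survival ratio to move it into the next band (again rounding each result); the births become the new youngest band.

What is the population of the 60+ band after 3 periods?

16188

(Groups numbered youngest = 1 to oldest = 4.)
[period 1]
Births: 18600 × 0.408 = 7589  |  9700 × 0.337 = 3269 → 10858
Group 2: 10900 × 0.964 = 10508
Group 3: 18600 × 0.949 = 17651
Group 4: 9700 × 0.961 + 11600 × 0.314 = 9322 + 3642 = 12964
Giving 10858 / 10508 / 17651 / 12964.
[period 2]
Births: 10508 × 0.408 = 4287  |  17651 × 0.337 = 5948 → 10235
Group 2: 10858 × 0.964 = 10467
Group 3: 10508 × 0.949 = 9972
Group 4: 17651 × 0.961 + 12964 × 0.314 = 16963 + 4071 = 21034
Giving 10235 / 10467 / 9972 / 21034.
[period 3]
Births: 10467 × 0.408 = 4271  |  9972 × 0.337 = 3361 → 7632
Group 2: 10235 × 0.964 = 9867
Group 3: 10467 × 0.949 = 9933
Group 4: 9972 × 0.961 + 21034 × 0.314 = 9583 + 6605 = 16188
Giving 7632 / 9867 / 9933 / 16188.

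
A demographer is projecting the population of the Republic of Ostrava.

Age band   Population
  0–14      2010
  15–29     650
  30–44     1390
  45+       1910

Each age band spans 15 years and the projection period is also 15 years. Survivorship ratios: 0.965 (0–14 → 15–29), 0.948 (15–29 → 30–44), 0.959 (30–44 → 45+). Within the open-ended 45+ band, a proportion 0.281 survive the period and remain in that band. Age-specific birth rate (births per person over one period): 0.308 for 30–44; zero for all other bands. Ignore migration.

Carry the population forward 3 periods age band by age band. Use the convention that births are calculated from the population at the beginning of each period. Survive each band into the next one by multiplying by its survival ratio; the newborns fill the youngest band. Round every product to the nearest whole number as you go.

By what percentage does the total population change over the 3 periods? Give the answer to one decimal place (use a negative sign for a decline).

-46.0

(Bands numbered youngest = 1 to oldest = 4.)
[period 1]
Births: 1390 * 0.308 = 428
Band 2: 2010 * 0.965 = 1940
Band 3: 650 * 0.948 = 616
Band 4: 1390 * 0.959 + 1910 * 0.281 = 1333 + 537 = 1870
End of period: [428, 1940, 616, 1870]
[period 2]
Births: 616 * 0.308 = 190
Band 2: 428 * 0.965 = 413
Band 3: 1940 * 0.948 = 1839
Band 4: 616 * 0.959 + 1870 * 0.281 = 591 + 525 = 1116
End of period: [190, 413, 1839, 1116]
[period 3]
Births: 1839 * 0.308 = 566
Band 2: 190 * 0.965 = 183
Band 3: 413 * 0.948 = 392
Band 4: 1839 * 0.959 + 1116 * 0.281 = 1764 + 314 = 2078
End of period: [566, 183, 392, 2078]
Total: 5960 → 3219; change = -2741; percentage change = -46.0%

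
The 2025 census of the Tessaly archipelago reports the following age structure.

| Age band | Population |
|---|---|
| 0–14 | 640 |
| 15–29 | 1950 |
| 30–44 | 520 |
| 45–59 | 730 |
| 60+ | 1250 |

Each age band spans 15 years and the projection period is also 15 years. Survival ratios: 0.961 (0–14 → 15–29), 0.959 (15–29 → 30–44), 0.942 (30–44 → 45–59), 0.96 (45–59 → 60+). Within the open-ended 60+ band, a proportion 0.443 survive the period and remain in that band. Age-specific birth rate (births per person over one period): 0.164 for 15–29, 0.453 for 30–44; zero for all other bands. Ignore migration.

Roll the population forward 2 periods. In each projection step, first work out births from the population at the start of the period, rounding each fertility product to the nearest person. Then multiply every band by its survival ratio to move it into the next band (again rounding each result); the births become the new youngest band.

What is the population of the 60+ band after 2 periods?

1026

Numbering the bands 1..5 from youngest to oldest:
— Period 1 —
Births: 1950 * 0.164 = 320, 520 * 0.453 = 236 → 556
Band 2: 640 * 0.961 = 615
Band 3: 1950 * 0.959 = 1870
Band 4: 520 * 0.942 = 490
Band 5: 730 * 0.96 + 1250 * 0.443 = 701 + 554 = 1255
Giving 556 / 615 / 1870 / 490 / 1255.
— Period 2 —
Births: 615 * 0.164 = 101, 1870 * 0.453 = 847 → 948
Band 2: 556 * 0.961 = 534
Band 3: 615 * 0.959 = 590
Band 4: 1870 * 0.942 = 1762
Band 5: 490 * 0.96 + 1255 * 0.443 = 470 + 556 = 1026
Giving 948 / 534 / 590 / 1762 / 1026.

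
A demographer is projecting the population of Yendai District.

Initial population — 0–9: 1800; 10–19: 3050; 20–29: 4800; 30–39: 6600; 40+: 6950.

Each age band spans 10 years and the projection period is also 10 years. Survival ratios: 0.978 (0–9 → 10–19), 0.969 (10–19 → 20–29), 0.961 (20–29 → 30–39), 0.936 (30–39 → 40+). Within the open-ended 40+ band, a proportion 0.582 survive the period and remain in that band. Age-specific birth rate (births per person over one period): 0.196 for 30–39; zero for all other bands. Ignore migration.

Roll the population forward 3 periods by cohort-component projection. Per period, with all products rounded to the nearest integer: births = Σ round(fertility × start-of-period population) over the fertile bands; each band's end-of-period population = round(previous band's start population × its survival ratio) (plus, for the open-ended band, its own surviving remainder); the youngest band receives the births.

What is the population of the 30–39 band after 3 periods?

Call the bands 1 to 5, youngest first.
Period 1.
Births: 6600 × 0.196 = 1294
Band 2: 1800 × 0.978 = 1760
Band 3: 3050 × 0.969 = 2955
Band 4: 4800 × 0.961 = 4613
Band 5: 6600 × 0.936 + 6950 × 0.582 = 6178 + 4045 = 10223
Population now: 0–9=1294, 10–19=1760, 20–29=2955, 30–39=4613, 40+=10223
Period 2.
Births: 4613 × 0.196 = 904
Band 2: 1294 × 0.978 = 1266
Band 3: 1760 × 0.969 = 1705
Band 4: 2955 × 0.961 = 2840
Band 5: 4613 × 0.936 + 10223 × 0.582 = 4318 + 5950 = 10268
Population now: 0–9=904, 10–19=1266, 20–29=1705, 30–39=2840, 40+=10268
Period 3.
Births: 2840 × 0.196 = 557
Band 2: 904 × 0.978 = 884
Band 3: 1266 × 0.969 = 1227
Band 4: 1705 × 0.961 = 1639
Band 5: 2840 × 0.936 + 10268 × 0.582 = 2658 + 5976 = 8634
Population now: 0–9=557, 10–19=884, 20–29=1227, 30–39=1639, 40+=8634

1639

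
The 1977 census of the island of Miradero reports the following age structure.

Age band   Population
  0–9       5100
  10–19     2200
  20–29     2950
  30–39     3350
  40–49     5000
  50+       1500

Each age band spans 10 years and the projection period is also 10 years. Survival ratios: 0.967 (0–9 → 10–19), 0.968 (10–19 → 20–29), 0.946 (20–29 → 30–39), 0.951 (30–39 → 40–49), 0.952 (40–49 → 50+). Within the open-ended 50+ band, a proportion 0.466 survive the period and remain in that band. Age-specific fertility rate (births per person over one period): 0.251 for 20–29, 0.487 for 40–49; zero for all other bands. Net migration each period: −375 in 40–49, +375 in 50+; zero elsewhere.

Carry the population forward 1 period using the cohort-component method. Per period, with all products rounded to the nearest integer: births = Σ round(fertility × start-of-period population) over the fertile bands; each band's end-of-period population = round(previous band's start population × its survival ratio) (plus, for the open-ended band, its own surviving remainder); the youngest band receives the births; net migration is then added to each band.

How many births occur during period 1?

3175

(Groups numbered youngest = 1 to oldest = 6.)
— Period 1 —
Births: 2950 × 0.251 = 740 ; 5000 × 0.487 = 2435 ⇒ total 3175
Group 2: 5100 × 0.967 = 4932
Group 3: 2200 × 0.968 = 2130
Group 4: 2950 × 0.946 = 2791
Group 5: 3350 × 0.951 = 3186
Group 6: 5000 × 0.952 + 1500 × 0.466 = 4760 + 699 = 5459
Net migration: Group 5 − 375 → 2811; Group 6 + 375 → 5834
→ [3175, 4932, 2130, 2791, 2811, 5834]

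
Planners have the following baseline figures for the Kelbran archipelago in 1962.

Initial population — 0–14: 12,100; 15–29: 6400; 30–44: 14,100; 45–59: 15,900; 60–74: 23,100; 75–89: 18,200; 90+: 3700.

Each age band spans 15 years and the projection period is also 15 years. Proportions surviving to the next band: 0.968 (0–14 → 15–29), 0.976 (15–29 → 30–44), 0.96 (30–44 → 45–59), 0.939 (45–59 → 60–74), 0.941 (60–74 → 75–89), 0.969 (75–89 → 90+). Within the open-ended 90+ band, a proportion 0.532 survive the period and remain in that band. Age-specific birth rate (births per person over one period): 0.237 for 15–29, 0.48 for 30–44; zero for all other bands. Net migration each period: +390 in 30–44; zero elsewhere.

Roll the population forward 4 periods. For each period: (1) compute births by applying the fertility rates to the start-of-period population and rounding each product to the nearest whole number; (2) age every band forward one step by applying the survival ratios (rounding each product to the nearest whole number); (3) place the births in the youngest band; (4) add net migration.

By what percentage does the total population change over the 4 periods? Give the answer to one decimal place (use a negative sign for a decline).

-24.5

Call the bands 1 to 7, youngest first.
After projecting period 1:
Births: 6400 × 0.237 = 1517, 14100 × 0.48 = 6768 — total 8285
Band 2: 12100 × 0.968 = 11713
Band 3: 6400 × 0.976 = 6246
Band 4: 14100 × 0.96 = 13536
Band 5: 15900 × 0.939 = 14930
Band 6: 23100 × 0.941 = 21737
Band 7: 18200 × 0.969 + 3700 × 0.532 = 17636 + 1968 = 19604
Net migration: Band 3 + 390 → 6636
End of period: [8285, 11713, 6636, 13536, 14930, 21737, 19604]
After projecting period 2:
Births: 11713 × 0.237 = 2776, 6636 × 0.48 = 3185 — total 5961
Band 2: 8285 × 0.968 = 8020
Band 3: 11713 × 0.976 = 11432
Band 4: 6636 × 0.96 = 6371
Band 5: 13536 × 0.939 = 12710
Band 6: 14930 × 0.941 = 14049
Band 7: 21737 × 0.969 + 19604 × 0.532 = 21063 + 10429 = 31492
Net migration: Band 3 + 390 → 11822
End of period: [5961, 8020, 11822, 6371, 12710, 14049, 31492]
After projecting period 3:
Births: 8020 × 0.237 = 1901, 11822 × 0.48 = 5675 — total 7576
Band 2: 5961 × 0.968 = 5770
Band 3: 8020 × 0.976 = 7828
Band 4: 11822 × 0.96 = 11349
Band 5: 6371 × 0.939 = 5982
Band 6: 12710 × 0.941 = 11960
Band 7: 14049 × 0.969 + 31492 × 0.532 = 13613 + 16754 = 30367
Net migration: Band 3 + 390 → 8218
End of period: [7576, 5770, 8218, 11349, 5982, 11960, 30367]
After projecting period 4:
Births: 5770 × 0.237 = 1367, 8218 × 0.48 = 3945 — total 5312
Band 2: 7576 × 0.968 = 7334
Band 3: 5770 × 0.976 = 5632
Band 4: 8218 × 0.96 = 7889
Band 5: 11349 × 0.939 = 10657
Band 6: 5982 × 0.941 = 5629
Band 7: 11960 × 0.969 + 30367 × 0.532 = 11589 + 16155 = 27744
Net migration: Band 3 + 390 → 6022
End of period: [5312, 7334, 6022, 7889, 10657, 5629, 27744]
Total: 93500 → 70587; change = -22913; percentage change = -24.5%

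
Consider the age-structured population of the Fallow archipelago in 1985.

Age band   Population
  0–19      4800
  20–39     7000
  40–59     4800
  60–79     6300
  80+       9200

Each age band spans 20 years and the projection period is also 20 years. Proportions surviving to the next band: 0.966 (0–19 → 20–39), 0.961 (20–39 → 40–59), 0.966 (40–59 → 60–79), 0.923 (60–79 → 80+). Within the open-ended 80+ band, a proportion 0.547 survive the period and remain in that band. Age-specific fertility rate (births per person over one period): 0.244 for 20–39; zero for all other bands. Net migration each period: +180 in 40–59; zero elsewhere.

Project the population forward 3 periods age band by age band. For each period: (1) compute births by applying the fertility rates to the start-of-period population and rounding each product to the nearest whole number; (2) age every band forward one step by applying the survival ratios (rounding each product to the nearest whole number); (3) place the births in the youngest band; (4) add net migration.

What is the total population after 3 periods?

Numbering the bands 1..5 from youngest to oldest:
[period 1]
Births: 7000 × 0.244 = 1708
Band 2: 4800 × 0.966 = 4637
Band 3: 7000 × 0.961 = 6727
Band 4: 4800 × 0.966 = 4637
Band 5: 6300 × 0.923 + 9200 × 0.547 = 5815 + 5032 = 10847
Net migration: Band 3 + 180 → 6907
Population now: 0–19=1708, 20–39=4637, 40–59=6907, 60–79=4637, 80+=10847
[period 2]
Births: 4637 × 0.244 = 1131
Band 2: 1708 × 0.966 = 1650
Band 3: 4637 × 0.961 = 4456
Band 4: 6907 × 0.966 = 6672
Band 5: 4637 × 0.923 + 10847 × 0.547 = 4280 + 5933 = 10213
Net migration: Band 3 + 180 → 4636
Population now: 0–19=1131, 20–39=1650, 40–59=4636, 60–79=6672, 80+=10213
[period 3]
Births: 1650 × 0.244 = 403
Band 2: 1131 × 0.966 = 1093
Band 3: 1650 × 0.961 = 1586
Band 4: 4636 × 0.966 = 4478
Band 5: 6672 × 0.923 + 10213 × 0.547 = 6158 + 5587 = 11745
Net migration: Band 3 + 180 → 1766
Population now: 0–19=403, 20–39=1093, 40–59=1766, 60–79=4478, 80+=11745
Total after period 3: 403 + 1093 + 1766 + 4478 + 11745 = 19485

19485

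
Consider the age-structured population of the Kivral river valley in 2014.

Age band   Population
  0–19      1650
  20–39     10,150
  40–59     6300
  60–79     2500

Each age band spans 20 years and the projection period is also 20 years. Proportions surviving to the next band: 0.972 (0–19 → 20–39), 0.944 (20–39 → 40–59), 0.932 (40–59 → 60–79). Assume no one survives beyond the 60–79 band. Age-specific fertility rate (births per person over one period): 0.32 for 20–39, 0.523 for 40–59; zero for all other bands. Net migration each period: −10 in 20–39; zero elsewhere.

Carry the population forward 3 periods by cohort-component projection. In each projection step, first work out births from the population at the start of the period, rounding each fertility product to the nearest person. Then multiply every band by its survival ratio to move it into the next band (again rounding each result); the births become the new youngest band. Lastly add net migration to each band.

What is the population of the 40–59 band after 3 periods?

5994

After projecting period 1:
Births: 10150 * 0.32 = 3248 ; 6300 * 0.523 = 3295 → 6543
20–39: 1650 * 0.972 = 1604
40–59: 10150 * 0.944 = 9582
60–79: 6300 * 0.932 = 5872
Net migration: 20–39 − 10 → 1594
Population now: 0–19=6543, 20–39=1594, 40–59=9582, 60–79=5872
After projecting period 2:
Births: 1594 * 0.32 = 510 ; 9582 * 0.523 = 5011 → 5521
20–39: 6543 * 0.972 = 6360
40–59: 1594 * 0.944 = 1505
60–79: 9582 * 0.932 = 8930
Net migration: 20–39 − 10 → 6350
Population now: 0–19=5521, 20–39=6350, 40–59=1505, 60–79=8930
After projecting period 3:
Births: 6350 * 0.32 = 2032 ; 1505 * 0.523 = 787 → 2819
20–39: 5521 * 0.972 = 5366
40–59: 6350 * 0.944 = 5994
60–79: 1505 * 0.932 = 1403
Net migration: 20–39 − 10 → 5356
Population now: 0–19=2819, 20–39=5356, 40–59=5994, 60–79=1403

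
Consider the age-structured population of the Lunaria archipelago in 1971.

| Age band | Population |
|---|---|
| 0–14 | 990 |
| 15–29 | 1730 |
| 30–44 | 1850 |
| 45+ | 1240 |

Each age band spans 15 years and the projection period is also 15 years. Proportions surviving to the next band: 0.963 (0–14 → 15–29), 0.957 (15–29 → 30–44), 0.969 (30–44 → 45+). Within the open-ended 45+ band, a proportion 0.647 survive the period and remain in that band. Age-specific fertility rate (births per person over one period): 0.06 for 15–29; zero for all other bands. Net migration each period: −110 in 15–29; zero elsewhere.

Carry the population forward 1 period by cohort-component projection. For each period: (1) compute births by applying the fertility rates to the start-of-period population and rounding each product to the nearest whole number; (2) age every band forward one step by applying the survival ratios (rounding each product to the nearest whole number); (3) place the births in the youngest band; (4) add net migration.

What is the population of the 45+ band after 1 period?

Numbering the bands 1..4 from youngest to oldest:
[period 1]
Births: 1730 × 0.06 = 104
Band 2: 990 × 0.963 = 953
Band 3: 1730 × 0.957 = 1656
Band 4: 1850 × 0.969 + 1240 × 0.647 = 1793 + 802 = 2595
Net migration: Band 2 − 110 → 843
Population now: 0–14=104, 15–29=843, 30–44=1656, 45+=2595

2595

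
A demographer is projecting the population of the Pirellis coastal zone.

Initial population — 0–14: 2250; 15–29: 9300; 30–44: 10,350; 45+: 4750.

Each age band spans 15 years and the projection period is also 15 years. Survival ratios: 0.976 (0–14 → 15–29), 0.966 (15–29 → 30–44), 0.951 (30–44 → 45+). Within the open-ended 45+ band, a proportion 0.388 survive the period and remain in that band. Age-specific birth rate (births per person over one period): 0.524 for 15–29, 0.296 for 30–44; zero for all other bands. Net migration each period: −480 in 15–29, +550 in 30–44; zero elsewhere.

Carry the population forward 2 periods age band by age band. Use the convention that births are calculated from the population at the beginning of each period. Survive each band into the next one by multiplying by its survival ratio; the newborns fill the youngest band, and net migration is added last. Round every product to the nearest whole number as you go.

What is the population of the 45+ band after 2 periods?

13601

After projecting period 1:
Births: 9300 × 0.524 = 4873, 10350 × 0.296 = 3064 — total 7937
15–29: 2250 × 0.976 = 2196
30–44: 9300 × 0.966 = 8984
45+: 10350 × 0.951 + 4750 × 0.388 = 9843 + 1843 = 11686
Net migration: 15–29 − 480 → 1716; 30–44 + 550 → 9534
Giving 7937 / 1716 / 9534 / 11686.
After projecting period 2:
Births: 1716 × 0.524 = 899, 9534 × 0.296 = 2822 — total 3721
15–29: 7937 × 0.976 = 7747
30–44: 1716 × 0.966 = 1658
45+: 9534 × 0.951 + 11686 × 0.388 = 9067 + 4534 = 13601
Net migration: 15–29 − 480 → 7267; 30–44 + 550 → 2208
Giving 3721 / 7267 / 2208 / 13601.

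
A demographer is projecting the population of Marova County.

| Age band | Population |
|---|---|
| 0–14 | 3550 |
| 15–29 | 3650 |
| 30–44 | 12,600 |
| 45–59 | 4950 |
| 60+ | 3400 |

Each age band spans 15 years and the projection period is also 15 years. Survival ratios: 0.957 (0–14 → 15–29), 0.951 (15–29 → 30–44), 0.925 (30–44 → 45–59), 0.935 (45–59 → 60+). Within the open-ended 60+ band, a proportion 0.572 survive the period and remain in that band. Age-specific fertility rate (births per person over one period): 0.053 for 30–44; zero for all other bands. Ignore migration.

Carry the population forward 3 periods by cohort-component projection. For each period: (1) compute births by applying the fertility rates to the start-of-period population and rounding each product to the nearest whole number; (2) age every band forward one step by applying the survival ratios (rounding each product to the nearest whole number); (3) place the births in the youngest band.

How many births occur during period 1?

After projecting period 1:
Births: 12600 * 0.053 = 668
15–29: 3550 * 0.957 = 3397
30–44: 3650 * 0.951 = 3471
45–59: 12600 * 0.925 = 11655
60+: 4950 * 0.935 + 3400 * 0.572 = 4628 + 1945 = 6573
→ [668, 3397, 3471, 11655, 6573]

668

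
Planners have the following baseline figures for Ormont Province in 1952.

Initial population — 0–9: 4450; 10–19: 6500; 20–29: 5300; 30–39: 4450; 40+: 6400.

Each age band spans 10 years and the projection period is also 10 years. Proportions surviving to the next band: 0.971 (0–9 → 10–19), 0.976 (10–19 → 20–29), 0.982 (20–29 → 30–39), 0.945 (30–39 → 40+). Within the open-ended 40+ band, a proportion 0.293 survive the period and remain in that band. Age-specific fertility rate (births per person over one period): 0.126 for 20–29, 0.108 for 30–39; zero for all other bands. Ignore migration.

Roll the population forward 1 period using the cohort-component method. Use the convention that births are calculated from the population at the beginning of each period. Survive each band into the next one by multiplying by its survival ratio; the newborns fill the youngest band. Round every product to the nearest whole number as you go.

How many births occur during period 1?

(Bands numbered youngest = 1 to oldest = 5.)
— Period 1 —
Births: 5300 × 0.126 = 668  |  4450 × 0.108 = 481 — total 1149
Band 2: 4450 × 0.971 = 4321
Band 3: 6500 × 0.976 = 6344
Band 4: 5300 × 0.982 = 5205
Band 5: 4450 × 0.945 + 6400 × 0.293 = 4205 + 1875 = 6080
Giving 1149 / 4321 / 6344 / 5205 / 6080.

1149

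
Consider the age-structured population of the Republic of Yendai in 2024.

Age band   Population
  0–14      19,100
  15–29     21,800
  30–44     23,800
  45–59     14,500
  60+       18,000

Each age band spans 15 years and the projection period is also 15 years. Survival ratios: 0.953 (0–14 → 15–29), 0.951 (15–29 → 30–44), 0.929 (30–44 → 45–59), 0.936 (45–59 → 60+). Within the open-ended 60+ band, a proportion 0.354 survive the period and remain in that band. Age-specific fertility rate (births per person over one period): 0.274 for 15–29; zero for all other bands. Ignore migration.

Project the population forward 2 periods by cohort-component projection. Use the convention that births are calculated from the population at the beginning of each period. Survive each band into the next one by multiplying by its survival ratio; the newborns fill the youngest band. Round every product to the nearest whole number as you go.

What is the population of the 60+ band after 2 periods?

Call the groups 1 to 5, youngest first.
Period 1.
Births: 21800 × 0.274 = 5973
Group 2: 19100 × 0.953 = 18202
Group 3: 21800 × 0.951 = 20732
Group 4: 23800 × 0.929 = 22110
Group 5: 14500 × 0.936 + 18000 × 0.354 = 13572 + 6372 = 19944
→ [5973, 18202, 20732, 22110, 19944]
Period 2.
Births: 18202 × 0.274 = 4987
Group 2: 5973 × 0.953 = 5692
Group 3: 18202 × 0.951 = 17310
Group 4: 20732 × 0.929 = 19260
Group 5: 22110 × 0.936 + 19944 × 0.354 = 20695 + 7060 = 27755
→ [4987, 5692, 17310, 19260, 27755]

27755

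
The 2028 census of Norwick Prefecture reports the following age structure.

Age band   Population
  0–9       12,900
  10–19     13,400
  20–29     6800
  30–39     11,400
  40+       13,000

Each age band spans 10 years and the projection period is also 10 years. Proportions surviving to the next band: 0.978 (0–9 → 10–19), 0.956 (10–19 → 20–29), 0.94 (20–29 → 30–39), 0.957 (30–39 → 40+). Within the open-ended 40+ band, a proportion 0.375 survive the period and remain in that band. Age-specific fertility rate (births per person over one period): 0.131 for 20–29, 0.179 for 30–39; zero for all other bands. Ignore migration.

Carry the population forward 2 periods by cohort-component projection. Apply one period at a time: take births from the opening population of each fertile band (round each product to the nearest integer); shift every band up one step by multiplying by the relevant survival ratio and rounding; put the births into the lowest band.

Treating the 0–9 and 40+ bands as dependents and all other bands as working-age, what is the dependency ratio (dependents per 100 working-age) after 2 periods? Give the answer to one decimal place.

Call the bands 1 to 5, youngest first.
Period 1.
Births: 6800 × 0.131 = 891, 11400 × 0.179 = 2041 → total 2932
Band 2: 12900 × 0.978 = 12616
Band 3: 13400 × 0.956 = 12810
Band 4: 6800 × 0.94 = 6392
Band 5: 11400 × 0.957 + 13000 × 0.375 = 10910 + 4875 = 15785
Giving 2932 / 12616 / 12810 / 6392 / 15785.
Period 2.
Births: 12810 × 0.131 = 1678, 6392 × 0.179 = 1144 → total 2822
Band 2: 2932 × 0.978 = 2867
Band 3: 12616 × 0.956 = 12061
Band 4: 12810 × 0.94 = 12041
Band 5: 6392 × 0.957 + 15785 × 0.375 = 6117 + 5919 = 12036
Giving 2822 / 2867 / 12061 / 12041 / 12036.
Dependents (band 0–9 + band 40+) = 2822 + 12036 = 14858; working-age = 26969; ratio = 14858/26969 × 100 = 55.1

55.1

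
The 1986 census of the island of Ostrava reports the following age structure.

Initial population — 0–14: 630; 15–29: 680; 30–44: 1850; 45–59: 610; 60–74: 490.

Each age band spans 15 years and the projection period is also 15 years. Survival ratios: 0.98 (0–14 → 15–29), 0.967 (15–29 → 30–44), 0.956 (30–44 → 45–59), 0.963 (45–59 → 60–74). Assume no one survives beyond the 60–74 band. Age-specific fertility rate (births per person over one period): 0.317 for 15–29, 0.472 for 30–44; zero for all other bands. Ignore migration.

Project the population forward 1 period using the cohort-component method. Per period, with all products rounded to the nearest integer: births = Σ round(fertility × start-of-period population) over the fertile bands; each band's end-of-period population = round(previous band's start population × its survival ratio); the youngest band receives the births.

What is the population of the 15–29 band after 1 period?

617

Numbering the groups 1..5 from youngest to oldest:
[period 1]
Births: 680 * 0.317 = 216 ; 1850 * 0.472 = 873 ⇒ total 1089
Group 2: 630 * 0.98 = 617
Group 3: 680 * 0.967 = 658
Group 4: 1850 * 0.956 = 1769
Group 5: 610 * 0.963 = 587
→ [1089, 617, 658, 1769, 587]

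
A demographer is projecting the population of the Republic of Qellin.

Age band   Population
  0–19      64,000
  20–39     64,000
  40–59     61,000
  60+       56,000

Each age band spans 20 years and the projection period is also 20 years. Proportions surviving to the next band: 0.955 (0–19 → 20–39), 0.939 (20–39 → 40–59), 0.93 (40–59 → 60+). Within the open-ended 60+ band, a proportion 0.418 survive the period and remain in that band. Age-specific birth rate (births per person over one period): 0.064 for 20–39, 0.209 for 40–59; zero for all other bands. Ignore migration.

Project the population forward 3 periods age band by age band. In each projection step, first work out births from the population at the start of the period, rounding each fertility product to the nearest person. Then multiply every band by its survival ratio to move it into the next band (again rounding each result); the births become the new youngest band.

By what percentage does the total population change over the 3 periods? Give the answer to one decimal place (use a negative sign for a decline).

-45.1

Period 1:
Births: 64000 × 0.064 = 4096, 61000 × 0.209 = 12749 ⇒ total 16845
20–39: 64000 × 0.955 = 61120
40–59: 64000 × 0.939 = 60096
60+: 61000 × 0.93 + 56000 × 0.418 = 56730 + 23408 = 80138
End of period: [16845, 61120, 60096, 80138]
Period 2:
Births: 61120 × 0.064 = 3912, 60096 × 0.209 = 12560 ⇒ total 16472
20–39: 16845 × 0.955 = 16087
40–59: 61120 × 0.939 = 57392
60+: 60096 × 0.93 + 80138 × 0.418 = 55889 + 33498 = 89387
End of period: [16472, 16087, 57392, 89387]
Period 3:
Births: 16087 × 0.064 = 1030, 57392 × 0.209 = 11995 ⇒ total 13025
20–39: 16472 × 0.955 = 15731
40–59: 16087 × 0.939 = 15106
60+: 57392 × 0.93 + 89387 × 0.418 = 53375 + 37364 = 90739
End of period: [13025, 15731, 15106, 90739]
Total: 245000 → 134601; change = -110399; percentage change = -45.1%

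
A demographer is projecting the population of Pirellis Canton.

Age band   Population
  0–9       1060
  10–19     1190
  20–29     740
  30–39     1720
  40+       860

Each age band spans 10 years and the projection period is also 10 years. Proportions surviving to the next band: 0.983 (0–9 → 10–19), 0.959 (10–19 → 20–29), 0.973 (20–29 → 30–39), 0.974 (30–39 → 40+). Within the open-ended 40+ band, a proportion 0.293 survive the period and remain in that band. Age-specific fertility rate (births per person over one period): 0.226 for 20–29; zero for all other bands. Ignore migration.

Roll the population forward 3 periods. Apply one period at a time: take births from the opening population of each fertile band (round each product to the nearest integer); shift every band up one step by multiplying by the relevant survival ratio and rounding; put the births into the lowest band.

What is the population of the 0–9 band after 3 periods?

— Period 1 —
Births: 740 * 0.226 = 167
10–19: 1060 * 0.983 = 1042
20–29: 1190 * 0.959 = 1141
30–39: 740 * 0.973 = 720
40+: 1720 * 0.974 + 860 * 0.293 = 1675 + 252 = 1927
Population now: 0–9=167, 10–19=1042, 20–29=1141, 30–39=720, 40+=1927
— Period 2 —
Births: 1141 * 0.226 = 258
10–19: 167 * 0.983 = 164
20–29: 1042 * 0.959 = 999
30–39: 1141 * 0.973 = 1110
40+: 720 * 0.974 + 1927 * 0.293 = 701 + 565 = 1266
Population now: 0–9=258, 10–19=164, 20–29=999, 30–39=1110, 40+=1266
— Period 3 —
Births: 999 * 0.226 = 226
10–19: 258 * 0.983 = 254
20–29: 164 * 0.959 = 157
30–39: 999 * 0.973 = 972
40+: 1110 * 0.974 + 1266 * 0.293 = 1081 + 371 = 1452
Population now: 0–9=226, 10–19=254, 20–29=157, 30–39=972, 40+=1452

226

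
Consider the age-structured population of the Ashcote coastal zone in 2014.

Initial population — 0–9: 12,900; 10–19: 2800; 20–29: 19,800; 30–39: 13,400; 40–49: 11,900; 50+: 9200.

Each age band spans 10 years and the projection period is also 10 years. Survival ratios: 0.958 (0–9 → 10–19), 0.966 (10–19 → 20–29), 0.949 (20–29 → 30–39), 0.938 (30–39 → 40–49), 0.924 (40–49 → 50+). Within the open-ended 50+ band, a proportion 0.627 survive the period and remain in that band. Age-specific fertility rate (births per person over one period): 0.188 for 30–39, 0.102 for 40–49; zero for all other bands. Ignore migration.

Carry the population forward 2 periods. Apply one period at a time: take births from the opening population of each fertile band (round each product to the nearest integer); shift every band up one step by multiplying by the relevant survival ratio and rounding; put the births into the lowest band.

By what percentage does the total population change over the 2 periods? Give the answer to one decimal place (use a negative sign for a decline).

Let group 1 be 0–9 through group 6 = 50+.
— Period 1 —
Births: 13400 × 0.188 = 2519 ; 11900 × 0.102 = 1214 ⇒ total 3733
Group 2: 12900 × 0.958 = 12358
Group 3: 2800 × 0.966 = 2705
Group 4: 19800 × 0.949 = 18790
Group 5: 13400 × 0.938 = 12569
Group 6: 11900 × 0.924 + 9200 × 0.627 = 10996 + 5768 = 16764
→ [3733, 12358, 2705, 18790, 12569, 16764]
— Period 2 —
Births: 18790 × 0.188 = 3533 ; 12569 × 0.102 = 1282 ⇒ total 4815
Group 2: 3733 × 0.958 = 3576
Group 3: 12358 × 0.966 = 11938
Group 4: 2705 × 0.949 = 2567
Group 5: 18790 × 0.938 = 17625
Group 6: 12569 × 0.924 + 16764 × 0.627 = 11614 + 10511 = 22125
→ [4815, 3576, 11938, 2567, 17625, 22125]
Total: 70000 → 62646; change = -7354; percentage change = -10.5%

-10.5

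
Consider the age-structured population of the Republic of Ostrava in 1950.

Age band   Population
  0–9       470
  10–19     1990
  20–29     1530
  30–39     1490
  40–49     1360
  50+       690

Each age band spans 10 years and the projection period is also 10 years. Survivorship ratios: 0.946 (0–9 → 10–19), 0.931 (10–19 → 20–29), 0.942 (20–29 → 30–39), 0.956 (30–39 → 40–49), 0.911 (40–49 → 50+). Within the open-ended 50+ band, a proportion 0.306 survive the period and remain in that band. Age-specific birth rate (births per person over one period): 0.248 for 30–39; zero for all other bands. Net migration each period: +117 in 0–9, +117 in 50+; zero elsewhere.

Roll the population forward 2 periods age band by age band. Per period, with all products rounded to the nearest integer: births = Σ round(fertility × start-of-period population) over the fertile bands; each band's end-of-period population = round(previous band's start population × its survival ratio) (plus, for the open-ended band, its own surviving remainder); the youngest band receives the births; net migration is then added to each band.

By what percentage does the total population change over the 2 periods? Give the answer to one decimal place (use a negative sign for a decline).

Period 1:
Births: 1490 × 0.248 = 370
10–19: 470 × 0.946 = 445
20–29: 1990 × 0.931 = 1853
30–39: 1530 × 0.942 = 1441
40–49: 1490 × 0.956 = 1424
50+: 1360 × 0.911 + 690 × 0.306 = 1239 + 211 = 1450
Net migration: 0–9 + 117 → 487; 50+ + 117 → 1567
Giving 487 / 445 / 1853 / 1441 / 1424 / 1567.
Period 2:
Births: 1441 × 0.248 = 357
10–19: 487 × 0.946 = 461
20–29: 445 × 0.931 = 414
30–39: 1853 × 0.942 = 1746
40–49: 1441 × 0.956 = 1378
50+: 1424 × 0.911 + 1567 × 0.306 = 1297 + 480 = 1777
Net migration: 0–9 + 117 → 474; 50+ + 117 → 1894
Giving 474 / 461 / 414 / 1746 / 1378 / 1894.
Total: 7530 → 6367; change = -1163; percentage change = -15.4%

-15.4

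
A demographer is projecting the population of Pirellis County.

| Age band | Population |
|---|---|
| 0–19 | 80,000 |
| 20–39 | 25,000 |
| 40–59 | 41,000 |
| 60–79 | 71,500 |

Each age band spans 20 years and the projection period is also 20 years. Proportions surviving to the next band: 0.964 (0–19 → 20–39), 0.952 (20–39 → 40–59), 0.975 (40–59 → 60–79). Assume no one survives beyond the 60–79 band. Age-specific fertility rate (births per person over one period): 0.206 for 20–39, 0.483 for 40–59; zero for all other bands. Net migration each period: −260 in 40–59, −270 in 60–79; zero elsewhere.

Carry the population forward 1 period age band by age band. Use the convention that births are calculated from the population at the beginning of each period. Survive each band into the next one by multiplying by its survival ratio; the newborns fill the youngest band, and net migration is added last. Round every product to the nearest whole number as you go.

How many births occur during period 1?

24953

Call the bands 1 to 4, youngest first.
[period 1]
Births: 25000 × 0.206 = 5150  |  41000 × 0.483 = 19803 ⇒ total 24953
Band 2: 80000 × 0.964 = 77120
Band 3: 25000 × 0.952 = 23800
Band 4: 41000 × 0.975 = 39975
Net migration: Band 3 − 260 → 23540; Band 4 − 270 → 39705
Giving 24953 / 77120 / 23540 / 39705.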